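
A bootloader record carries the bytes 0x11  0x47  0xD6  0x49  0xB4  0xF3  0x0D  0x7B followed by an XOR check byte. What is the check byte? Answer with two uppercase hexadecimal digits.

F8

XOR the bytes together:
  start with 0x11
  0x11 ⊕ 0x47 = 0x56
  0x56 ⊕ 0xD6 = 0x80
  0x80 ⊕ 0x49 = 0xC9
  0xC9 ⊕ 0xB4 = 0x7D
  0x7D ⊕ 0xF3 = 0x8E
  0x8E ⊕ 0x0D = 0x83
  0x83 ⊕ 0x7B = 0xF8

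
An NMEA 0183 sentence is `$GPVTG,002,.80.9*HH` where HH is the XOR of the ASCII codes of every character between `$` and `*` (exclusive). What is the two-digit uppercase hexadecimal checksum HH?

51

XOR the ASCII codes of the payload characters:
  'G' = 0x47 → acc = 0x47
  'P' = 0x50 → acc = 0x17
  'V' = 0x56 → acc = 0x41
  'T' = 0x54 → acc = 0x15
  'G' = 0x47 → acc = 0x52
  ',' = 0x2C → acc = 0x7E
  '0' = 0x30 → acc = 0x4E
  '0' = 0x30 → acc = 0x7E
  '2' = 0x32 → acc = 0x4C
  ',' = 0x2C → acc = 0x60
  '.' = 0x2E → acc = 0x4E
  '8' = 0x38 → acc = 0x76
  '0' = 0x30 → acc = 0x46
  '.' = 0x2E → acc = 0x68
  '9' = 0x39 → acc = 0x51
Checksum = 0x51.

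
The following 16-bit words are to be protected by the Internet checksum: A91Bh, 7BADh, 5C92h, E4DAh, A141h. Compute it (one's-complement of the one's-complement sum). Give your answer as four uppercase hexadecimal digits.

F887

One's-complement addition (fold any carry out of bit 15 back into bit 0):
  0xA91B + 0x7BAD = 0x124C8 → wrap carry → 0x24C9
  0x24C9 + 0x5C92 = 0x0815B
  0x815B + 0xE4DA = 0x16635 → wrap carry → 0x6636
  0x6636 + 0xA141 = 0x10777 → wrap carry → 0x0778
One's-complement sum = 0x0778.
Checksum = ~0x0778 & 0xFFFF = 0xF887.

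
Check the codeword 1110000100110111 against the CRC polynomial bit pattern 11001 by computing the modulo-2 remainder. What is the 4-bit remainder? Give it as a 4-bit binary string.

0000

Modulo-2 division of 1110000100110111 by 11001:
  pos 0: 11100 XOR 11001 = 00101
  pos 2: 10100 XOR 11001 = 01101
  pos 3: 11011 XOR 11001 = 00010
  pos 6: 10001 XOR 11001 = 01000
  pos 7: 10001 XOR 11001 = 01000
  pos 8: 10000 XOR 11001 = 01001
  pos 9: 10011 XOR 11001 = 01010
  pos 10: 10101 XOR 11001 = 01100
  pos 11: 11001 XOR 11001 = 00000
Remainder = 0000 (zero — the frame passes the CRC check).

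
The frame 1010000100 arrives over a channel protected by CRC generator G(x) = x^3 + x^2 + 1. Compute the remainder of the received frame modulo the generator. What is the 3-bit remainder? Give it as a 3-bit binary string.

001

Modulo-2 division of 1010000100 by 1101:
  pos 0: 1010 XOR 1101 = 0111
  pos 1: 1110 XOR 1101 = 0011
  pos 3: 1100 XOR 1101 = 0001
  pos 6: 1100 XOR 1101 = 0001
Remainder = 001 (nonzero — an error is detected).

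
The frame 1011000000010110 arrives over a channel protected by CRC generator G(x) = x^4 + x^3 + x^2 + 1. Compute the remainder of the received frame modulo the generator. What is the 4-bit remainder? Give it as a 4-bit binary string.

0000

Modulo-2 division of 1011000000010110 by 11101:
  pos 0: 10110 XOR 11101 = 01011
  pos 1: 10110 XOR 11101 = 01011
  pos 2: 10110 XOR 11101 = 01011
  pos 3: 10110 XOR 11101 = 01011
  pos 4: 10110 XOR 11101 = 01011
  pos 5: 10110 XOR 11101 = 01011
  pos 6: 10110 XOR 11101 = 01011
  pos 7: 10111 XOR 11101 = 01010
  pos 8: 10100 XOR 11101 = 01001
  pos 9: 10011 XOR 11101 = 01110
  pos 10: 11101 XOR 11101 = 00000
Remainder = 0000 (zero — the frame passes the CRC check).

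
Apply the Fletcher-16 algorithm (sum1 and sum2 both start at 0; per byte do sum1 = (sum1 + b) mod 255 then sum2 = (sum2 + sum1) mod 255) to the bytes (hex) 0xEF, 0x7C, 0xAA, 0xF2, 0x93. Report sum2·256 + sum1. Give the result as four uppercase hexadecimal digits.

1B9D

Running sums (mod 255):
  after byte 0 (0xEF): sum1=239, sum2=239
  after byte 1 (0x7C): sum1=108, sum2=92
  after byte 2 (0xAA): sum1=23, sum2=115
  after byte 3 (0xF2): sum1=10, sum2=125
  after byte 4 (0x93): sum1=157, sum2=27
Checksum = sum2·256 + sum1 = 27·256 + 157 = 7069 = 0x1B9D.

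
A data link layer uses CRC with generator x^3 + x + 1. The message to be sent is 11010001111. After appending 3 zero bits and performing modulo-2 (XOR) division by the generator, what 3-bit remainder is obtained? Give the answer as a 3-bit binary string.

Append 3 zeros: 11010001111000. Divide by 1011 (XOR where the leading bit is 1):
  pos 0: 1101 XOR 1011 = 0110
  pos 1: 1100 XOR 1011 = 0111
  pos 2: 1110 XOR 1011 = 0101
  pos 3: 1010 XOR 1011 = 0001
  pos 6: 1111 XOR 1011 = 0100
  pos 7: 1001 XOR 1011 = 0010
  pos 9: 1000 XOR 1011 = 0011
Remainder (last 3 bits) = 110. This is the CRC / FCS.

110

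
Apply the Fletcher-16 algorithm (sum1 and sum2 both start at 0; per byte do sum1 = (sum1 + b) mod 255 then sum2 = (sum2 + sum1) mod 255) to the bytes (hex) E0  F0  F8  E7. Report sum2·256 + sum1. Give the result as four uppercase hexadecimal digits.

Running sums (mod 255):
  after byte 0 (E0): sum1=224, sum2=224
  after byte 1 (F0): sum1=209, sum2=178
  after byte 2 (F8): sum1=202, sum2=125
  after byte 3 (E7): sum1=178, sum2=48
Checksum = sum2·256 + sum1 = 48·256 + 178 = 12466 = 0x30B2.

30B2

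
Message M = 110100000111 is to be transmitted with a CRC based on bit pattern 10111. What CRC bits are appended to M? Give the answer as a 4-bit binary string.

Append 4 zeros: 1101000001110000. Divide by 10111 (XOR where the leading bit is 1):
  pos 0: 11010 XOR 10111 = 01101
  pos 1: 11010 XOR 10111 = 01101
  pos 2: 11010 XOR 10111 = 01101
  pos 3: 11010 XOR 10111 = 01101
  pos 4: 11010 XOR 10111 = 01101
  pos 5: 11011 XOR 10111 = 01100
  pos 6: 11001 XOR 10111 = 01110
  pos 7: 11101 XOR 10111 = 01010
  pos 8: 10100 XOR 10111 = 00011
  pos 11: 11000 XOR 10111 = 01111
Remainder (last 4 bits) = 1111. This is the CRC / FCS.

1111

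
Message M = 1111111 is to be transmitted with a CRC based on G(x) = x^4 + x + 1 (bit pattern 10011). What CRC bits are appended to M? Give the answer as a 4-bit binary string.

Append 4 zeros: 11111110000. Divide by 10011 (XOR where the leading bit is 1):
  pos 0: 11111 XOR 10011 = 01100
  pos 1: 11001 XOR 10011 = 01010
  pos 2: 10101 XOR 10011 = 00110
  pos 4: 11000 XOR 10011 = 01011
  pos 5: 10110 XOR 10011 = 00101
Remainder (last 4 bits) = 1010. This is the CRC / FCS.

1010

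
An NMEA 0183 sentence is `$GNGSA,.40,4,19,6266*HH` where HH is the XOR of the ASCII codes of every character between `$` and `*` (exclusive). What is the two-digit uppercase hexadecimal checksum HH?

4E

XOR the ASCII codes of the payload characters:
  'G' = 0x47 → acc = 0x47
  'N' = 0x4E → acc = 0x09
  'G' = 0x47 → acc = 0x4E
  'S' = 0x53 → acc = 0x1D
  'A' = 0x41 → acc = 0x5C
  ',' = 0x2C → acc = 0x70
  '.' = 0x2E → acc = 0x5E
  '4' = 0x34 → acc = 0x6A
  '0' = 0x30 → acc = 0x5A
  ',' = 0x2C → acc = 0x76
  '4' = 0x34 → acc = 0x42
  ',' = 0x2C → acc = 0x6E
  '1' = 0x31 → acc = 0x5F
  '9' = 0x39 → acc = 0x66
  ',' = 0x2C → acc = 0x4A
  '6' = 0x36 → acc = 0x7C
  '2' = 0x32 → acc = 0x4E
  '6' = 0x36 → acc = 0x78
  '6' = 0x36 → acc = 0x4E
Checksum = 0x4E.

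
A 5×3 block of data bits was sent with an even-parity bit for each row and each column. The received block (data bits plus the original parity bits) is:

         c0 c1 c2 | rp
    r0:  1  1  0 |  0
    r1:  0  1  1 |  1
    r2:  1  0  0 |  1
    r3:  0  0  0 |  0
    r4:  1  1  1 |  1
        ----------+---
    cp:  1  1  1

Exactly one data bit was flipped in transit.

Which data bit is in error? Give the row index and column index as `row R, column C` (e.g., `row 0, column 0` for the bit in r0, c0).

Recompute each row's even parity and compare to rp:
  r0: data parity 0, sent rp 0 → ok
  r1: data parity 0, sent rp 1 → mismatch
  r2: data parity 1, sent rp 1 → ok
  r3: data parity 0, sent rp 0 → ok
  r4: data parity 1, sent rp 1 → ok
Recompute each column's even parity and compare to cp:
  c0: data parity 1, sent cp 1 → ok
  c1: data parity 1, sent cp 1 → ok
  c2: data parity 0, sent cp 1 → mismatch
Exactly one row (r1) and one column (c2) fail → the flipped bit is at their intersection.

row 1, column 2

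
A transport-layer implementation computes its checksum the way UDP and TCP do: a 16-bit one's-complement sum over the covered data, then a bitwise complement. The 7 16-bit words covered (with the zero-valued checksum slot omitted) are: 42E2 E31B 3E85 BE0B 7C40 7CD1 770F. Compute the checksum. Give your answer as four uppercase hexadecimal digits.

6D4F

One's-complement addition (fold any carry out of bit 15 back into bit 0):
  0x42E2 + 0xE31B = 0x125FD → wrap carry → 0x25FE
  0x25FE + 0x3E85 = 0x06483
  0x6483 + 0xBE0B = 0x1228E → wrap carry → 0x228F
  0x228F + 0x7C40 = 0x09ECF
  0x9ECF + 0x7CD1 = 0x11BA0 → wrap carry → 0x1BA1
  0x1BA1 + 0x770F = 0x092B0
One's-complement sum = 0x92B0.
Checksum = ~0x92B0 & 0xFFFF = 0x6D4F.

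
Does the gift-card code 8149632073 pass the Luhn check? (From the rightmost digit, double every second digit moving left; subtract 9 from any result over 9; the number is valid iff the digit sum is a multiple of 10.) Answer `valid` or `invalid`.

invalid

From the right, keep odd positions and double even positions (subtract 9 from any doubled value over 9):
  doubled (positions 2,4,...): 5 4 3 8 7 → sum 27
  kept (positions 1,3,...): 3 0 3 9 1 → sum 16
Total = 43.
43 mod 10 = 3, so the number is invalid.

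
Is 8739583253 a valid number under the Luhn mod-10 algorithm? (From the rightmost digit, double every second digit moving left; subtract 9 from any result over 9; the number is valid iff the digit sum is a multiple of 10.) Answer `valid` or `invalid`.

valid

From the right, keep odd positions and double even positions (subtract 9 from any doubled value over 9):
  doubled (positions 2,4,...): 1 6 1 6 7 → sum 21
  kept (positions 1,3,...): 3 2 8 9 7 → sum 29
Total = 50.
50 mod 10 = 0, so the number is valid.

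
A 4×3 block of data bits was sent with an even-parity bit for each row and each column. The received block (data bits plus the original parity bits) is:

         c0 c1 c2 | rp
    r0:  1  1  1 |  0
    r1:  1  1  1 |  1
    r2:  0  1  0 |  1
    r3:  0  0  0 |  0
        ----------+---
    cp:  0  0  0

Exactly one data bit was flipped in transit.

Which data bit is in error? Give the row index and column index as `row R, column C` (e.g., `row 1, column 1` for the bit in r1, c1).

Recompute each row's even parity and compare to rp:
  r0: data parity 1, sent rp 0 → mismatch
  r1: data parity 1, sent rp 1 → ok
  r2: data parity 1, sent rp 1 → ok
  r3: data parity 0, sent rp 0 → ok
Recompute each column's even parity and compare to cp:
  c0: data parity 0, sent cp 0 → ok
  c1: data parity 1, sent cp 0 → mismatch
  c2: data parity 0, sent cp 0 → ok
Exactly one row (r0) and one column (c1) fail → the flipped bit is at their intersection.

row 0, column 1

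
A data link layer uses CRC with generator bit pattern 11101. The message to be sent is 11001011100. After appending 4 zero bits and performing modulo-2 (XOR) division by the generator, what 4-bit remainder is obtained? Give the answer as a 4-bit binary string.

1010

Append 4 zeros: 110010111000000. Divide by 11101 (XOR where the leading bit is 1):
  pos 0: 11001 XOR 11101 = 00100
  pos 2: 10001 XOR 11101 = 01100
  pos 3: 11001 XOR 11101 = 00100
  pos 5: 10010 XOR 11101 = 01111
  pos 6: 11110 XOR 11101 = 00011
  pos 9: 11000 XOR 11101 = 00101
Remainder (last 4 bits) = 1010. This is the CRC / FCS.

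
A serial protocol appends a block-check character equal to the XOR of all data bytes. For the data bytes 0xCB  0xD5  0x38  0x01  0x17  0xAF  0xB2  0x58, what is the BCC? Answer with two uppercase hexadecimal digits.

XOR the bytes together:
  start with 0xCB
  0xCB ⊕ 0xD5 = 0x1E
  0x1E ⊕ 0x38 = 0x26
  0x26 ⊕ 0x01 = 0x27
  0x27 ⊕ 0x17 = 0x30
  0x30 ⊕ 0xAF = 0x9F
  0x9F ⊕ 0xB2 = 0x2D
  0x2D ⊕ 0x58 = 0x75

75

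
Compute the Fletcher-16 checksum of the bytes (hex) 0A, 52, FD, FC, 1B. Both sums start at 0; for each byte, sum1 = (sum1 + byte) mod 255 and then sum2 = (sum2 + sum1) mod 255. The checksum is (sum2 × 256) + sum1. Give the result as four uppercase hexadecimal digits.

8A72

Running sums (mod 255):
  after byte 0 (0A): sum1=10, sum2=10
  after byte 1 (52): sum1=92, sum2=102
  after byte 2 (FD): sum1=90, sum2=192
  after byte 3 (FC): sum1=87, sum2=24
  after byte 4 (1B): sum1=114, sum2=138
Checksum = sum2·256 + sum1 = 138·256 + 114 = 35442 = 0x8A72.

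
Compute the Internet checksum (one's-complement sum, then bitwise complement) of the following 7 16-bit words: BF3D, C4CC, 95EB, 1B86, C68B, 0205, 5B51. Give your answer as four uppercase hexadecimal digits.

One's-complement addition (fold any carry out of bit 15 back into bit 0):
  0xBF3D + 0xC4CC = 0x18409 → wrap carry → 0x840A
  0x840A + 0x95EB = 0x119F5 → wrap carry → 0x19F6
  0x19F6 + 0x1B86 = 0x0357C
  0x357C + 0xC68B = 0x0FC07
  0xFC07 + 0x0205 = 0x0FE0C
  0xFE0C + 0x5B51 = 0x1595D → wrap carry → 0x595E
One's-complement sum = 0x595E.
Checksum = ~0x595E & 0xFFFF = 0xA6A1.

A6A1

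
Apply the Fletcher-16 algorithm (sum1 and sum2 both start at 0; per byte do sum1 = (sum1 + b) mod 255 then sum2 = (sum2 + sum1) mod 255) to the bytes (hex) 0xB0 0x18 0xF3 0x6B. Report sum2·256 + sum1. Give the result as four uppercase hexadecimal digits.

Running sums (mod 255):
  after byte 0 (0xB0): sum1=176, sum2=176
  after byte 1 (0x18): sum1=200, sum2=121
  after byte 2 (0xF3): sum1=188, sum2=54
  after byte 3 (0x6B): sum1=40, sum2=94
Checksum = sum2·256 + sum1 = 94·256 + 40 = 24104 = 0x5E28.

5E28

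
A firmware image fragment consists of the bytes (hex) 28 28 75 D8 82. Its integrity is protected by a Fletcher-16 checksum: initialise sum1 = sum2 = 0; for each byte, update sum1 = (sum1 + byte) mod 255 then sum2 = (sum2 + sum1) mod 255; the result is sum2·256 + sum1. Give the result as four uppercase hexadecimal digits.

Running sums (mod 255):
  after byte 0 (28): sum1=40, sum2=40
  after byte 1 (28): sum1=80, sum2=120
  after byte 2 (75): sum1=197, sum2=62
  after byte 3 (D8): sum1=158, sum2=220
  after byte 4 (82): sum1=33, sum2=253
Checksum = sum2·256 + sum1 = 253·256 + 33 = 64801 = 0xFD21.

FD21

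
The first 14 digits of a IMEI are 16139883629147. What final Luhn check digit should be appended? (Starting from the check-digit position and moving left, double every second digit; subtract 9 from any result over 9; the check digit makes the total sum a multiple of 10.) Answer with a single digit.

Partial digits right→left: 7 4 1 9 2 6 3 8 8 9 3 1 6 1
Double every second digit counting from the check-digit position (so the 1st, 3rd, 5th, ... of the partial from the right).
  doubled (with −9 where >9): 5 2 4 6 7 6 3 → sum 33
  kept as-is: 4 9 6 8 9 1 1 → sum 38
Total = 33 + 38 = 71.
Check digit = (10 − (71 mod 10)) mod 10 = 9.

9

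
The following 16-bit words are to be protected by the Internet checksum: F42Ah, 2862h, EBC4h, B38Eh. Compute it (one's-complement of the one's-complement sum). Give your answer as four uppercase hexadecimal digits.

One's-complement addition (fold any carry out of bit 15 back into bit 0):
  0xF42A + 0x2862 = 0x11C8C → wrap carry → 0x1C8D
  0x1C8D + 0xEBC4 = 0x10851 → wrap carry → 0x0852
  0x0852 + 0xB38E = 0x0BBE0
One's-complement sum = 0xBBE0.
Checksum = ~0xBBE0 & 0xFFFF = 0x441F.

441F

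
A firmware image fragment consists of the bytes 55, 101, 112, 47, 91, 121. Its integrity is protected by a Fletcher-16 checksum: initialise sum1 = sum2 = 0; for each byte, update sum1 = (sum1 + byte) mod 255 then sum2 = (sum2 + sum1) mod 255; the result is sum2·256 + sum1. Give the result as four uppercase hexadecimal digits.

Running sums (mod 255):
  after byte 0 (55): sum1=55, sum2=55
  after byte 1 (101): sum1=156, sum2=211
  after byte 2 (112): sum1=13, sum2=224
  after byte 3 (47): sum1=60, sum2=29
  after byte 4 (91): sum1=151, sum2=180
  after byte 5 (121): sum1=17, sum2=197
Checksum = sum2·256 + sum1 = 197·256 + 17 = 50449 = 0xC511.

C511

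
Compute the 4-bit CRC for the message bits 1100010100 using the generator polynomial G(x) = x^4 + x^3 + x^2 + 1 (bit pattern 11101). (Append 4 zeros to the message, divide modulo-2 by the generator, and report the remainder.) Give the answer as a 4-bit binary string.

Append 4 zeros: 11000101000000. Divide by 11101 (XOR where the leading bit is 1):
  pos 0: 11000 XOR 11101 = 00101
  pos 2: 10110 XOR 11101 = 01011
  pos 3: 10111 XOR 11101 = 01010
  pos 4: 10100 XOR 11101 = 01001
  pos 5: 10010 XOR 11101 = 01111
  pos 6: 11110 XOR 11101 = 00011
  pos 9: 11000 XOR 11101 = 00101
Remainder (last 4 bits) = 0101. This is the CRC / FCS.

0101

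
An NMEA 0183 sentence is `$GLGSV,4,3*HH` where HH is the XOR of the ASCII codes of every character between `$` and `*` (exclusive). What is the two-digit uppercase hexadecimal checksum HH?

XOR the ASCII codes of the payload characters:
  'G' = 0x47 → acc = 0x47
  'L' = 0x4C → acc = 0x0B
  'G' = 0x47 → acc = 0x4C
  'S' = 0x53 → acc = 0x1F
  'V' = 0x56 → acc = 0x49
  ',' = 0x2C → acc = 0x65
  '4' = 0x34 → acc = 0x51
  ',' = 0x2C → acc = 0x7D
  '3' = 0x33 → acc = 0x4E
Checksum = 0x4E.

4E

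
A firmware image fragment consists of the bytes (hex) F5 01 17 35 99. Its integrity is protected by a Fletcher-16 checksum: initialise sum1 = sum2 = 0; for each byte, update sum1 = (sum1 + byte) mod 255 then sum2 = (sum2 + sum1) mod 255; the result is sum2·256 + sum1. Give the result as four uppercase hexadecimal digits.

Running sums (mod 255):
  after byte 0 (F5): sum1=245, sum2=245
  after byte 1 (01): sum1=246, sum2=236
  after byte 2 (17): sum1=14, sum2=250
  after byte 3 (35): sum1=67, sum2=62
  after byte 4 (99): sum1=220, sum2=27
Checksum = sum2·256 + sum1 = 27·256 + 220 = 7132 = 0x1BDC.

1BDC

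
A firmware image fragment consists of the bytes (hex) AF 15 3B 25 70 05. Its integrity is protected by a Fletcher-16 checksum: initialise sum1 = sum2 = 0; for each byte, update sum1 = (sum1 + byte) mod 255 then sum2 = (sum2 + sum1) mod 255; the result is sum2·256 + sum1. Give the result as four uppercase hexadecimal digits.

Running sums (mod 255):
  after byte 0 (AF): sum1=175, sum2=175
  after byte 1 (15): sum1=196, sum2=116
  after byte 2 (3B): sum1=0, sum2=116
  after byte 3 (25): sum1=37, sum2=153
  after byte 4 (70): sum1=149, sum2=47
  after byte 5 (05): sum1=154, sum2=201
Checksum = sum2·256 + sum1 = 201·256 + 154 = 51610 = 0xC99A.

C99A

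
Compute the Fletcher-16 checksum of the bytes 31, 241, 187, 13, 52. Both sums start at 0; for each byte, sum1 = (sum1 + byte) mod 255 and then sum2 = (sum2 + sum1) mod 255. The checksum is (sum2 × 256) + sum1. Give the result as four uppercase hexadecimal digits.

Running sums (mod 255):
  after byte 0 (31): sum1=31, sum2=31
  after byte 1 (241): sum1=17, sum2=48
  after byte 2 (187): sum1=204, sum2=252
  after byte 3 (13): sum1=217, sum2=214
  after byte 4 (52): sum1=14, sum2=228
Checksum = sum2·256 + sum1 = 228·256 + 14 = 58382 = 0xE40E.

E40E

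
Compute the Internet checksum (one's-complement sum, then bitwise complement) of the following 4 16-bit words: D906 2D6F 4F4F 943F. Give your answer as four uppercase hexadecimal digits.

15FB

One's-complement addition (fold any carry out of bit 15 back into bit 0):
  0xD906 + 0x2D6F = 0x10675 → wrap carry → 0x0676
  0x0676 + 0x4F4F = 0x055C5
  0x55C5 + 0x943F = 0x0EA04
One's-complement sum = 0xEA04.
Checksum = ~0xEA04 & 0xFFFF = 0x15FB.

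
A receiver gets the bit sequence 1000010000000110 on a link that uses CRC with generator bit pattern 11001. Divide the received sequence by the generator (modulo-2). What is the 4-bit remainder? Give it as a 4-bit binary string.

1101

Modulo-2 division of 1000010000000110 by 11001:
  pos 0: 10000 XOR 11001 = 01001
  pos 1: 10011 XOR 11001 = 01010
  pos 2: 10100 XOR 11001 = 01101
  pos 3: 11010 XOR 11001 = 00011
  pos 6: 11000 XOR 11001 = 00001
  pos 10: 10011 XOR 11001 = 01010
  pos 11: 10100 XOR 11001 = 01101
Remainder = 1101 (nonzero — an error is detected).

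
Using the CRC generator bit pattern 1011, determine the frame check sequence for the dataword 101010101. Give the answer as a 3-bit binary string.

Append 3 zeros: 101010101000. Divide by 1011 (XOR where the leading bit is 1):
  pos 0: 1010 XOR 1011 = 0001
  pos 3: 1101 XOR 1011 = 0110
  pos 4: 1100 XOR 1011 = 0111
  pos 5: 1111 XOR 1011 = 0100
  pos 6: 1000 XOR 1011 = 0011
  pos 8: 1100 XOR 1011 = 0111
Remainder (last 3 bits) = 111. This is the CRC / FCS.

111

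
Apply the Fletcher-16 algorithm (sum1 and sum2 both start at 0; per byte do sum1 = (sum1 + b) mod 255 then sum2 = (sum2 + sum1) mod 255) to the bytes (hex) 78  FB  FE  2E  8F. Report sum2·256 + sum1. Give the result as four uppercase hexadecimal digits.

Running sums (mod 255):
  after byte 0 (78): sum1=120, sum2=120
  after byte 1 (FB): sum1=116, sum2=236
  after byte 2 (FE): sum1=115, sum2=96
  after byte 3 (2E): sum1=161, sum2=2
  after byte 4 (8F): sum1=49, sum2=51
Checksum = sum2·256 + sum1 = 51·256 + 49 = 13105 = 0x3331.

3331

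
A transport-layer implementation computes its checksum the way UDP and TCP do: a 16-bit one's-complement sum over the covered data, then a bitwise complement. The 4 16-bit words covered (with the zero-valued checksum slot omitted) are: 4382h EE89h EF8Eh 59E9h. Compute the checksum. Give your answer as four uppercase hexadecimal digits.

One's-complement addition (fold any carry out of bit 15 back into bit 0):
  0x4382 + 0xEE89 = 0x1320B → wrap carry → 0x320C
  0x320C + 0xEF8E = 0x1219A → wrap carry → 0x219B
  0x219B + 0x59E9 = 0x07B84
One's-complement sum = 0x7B84.
Checksum = ~0x7B84 & 0xFFFF = 0x847B.

847B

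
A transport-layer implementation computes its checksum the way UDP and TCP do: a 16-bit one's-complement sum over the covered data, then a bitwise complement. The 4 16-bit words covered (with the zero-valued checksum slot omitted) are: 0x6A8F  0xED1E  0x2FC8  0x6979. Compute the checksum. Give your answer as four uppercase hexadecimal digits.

0F10

One's-complement addition (fold any carry out of bit 15 back into bit 0):
  0x6A8F + 0xED1E = 0x157AD → wrap carry → 0x57AE
  0x57AE + 0x2FC8 = 0x08776
  0x8776 + 0x6979 = 0x0F0EF
One's-complement sum = 0xF0EF.
Checksum = ~0xF0EF & 0xFFFF = 0x0F10.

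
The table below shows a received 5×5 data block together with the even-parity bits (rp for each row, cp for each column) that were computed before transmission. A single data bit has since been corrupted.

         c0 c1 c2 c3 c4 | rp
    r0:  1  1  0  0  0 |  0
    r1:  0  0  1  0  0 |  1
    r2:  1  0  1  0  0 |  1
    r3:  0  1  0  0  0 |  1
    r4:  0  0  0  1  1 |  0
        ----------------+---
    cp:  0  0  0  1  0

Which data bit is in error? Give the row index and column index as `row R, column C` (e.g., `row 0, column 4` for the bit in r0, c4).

row 2, column 4

Recompute each row's even parity and compare to rp:
  r0: data parity 0, sent rp 0 → ok
  r1: data parity 1, sent rp 1 → ok
  r2: data parity 0, sent rp 1 → mismatch
  r3: data parity 1, sent rp 1 → ok
  r4: data parity 0, sent rp 0 → ok
Recompute each column's even parity and compare to cp:
  c0: data parity 0, sent cp 0 → ok
  c1: data parity 0, sent cp 0 → ok
  c2: data parity 0, sent cp 0 → ok
  c3: data parity 1, sent cp 1 → ok
  c4: data parity 1, sent cp 0 → mismatch
Exactly one row (r2) and one column (c4) fail → the flipped bit is at their intersection.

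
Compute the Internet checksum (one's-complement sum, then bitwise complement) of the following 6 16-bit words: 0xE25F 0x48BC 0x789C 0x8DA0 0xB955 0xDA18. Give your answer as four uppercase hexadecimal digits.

One's-complement addition (fold any carry out of bit 15 back into bit 0):
  0xE25F + 0x48BC = 0x12B1B → wrap carry → 0x2B1C
  0x2B1C + 0x789C = 0x0A3B8
  0xA3B8 + 0x8DA0 = 0x13158 → wrap carry → 0x3159
  0x3159 + 0xB955 = 0x0EAAE
  0xEAAE + 0xDA18 = 0x1C4C6 → wrap carry → 0xC4C7
One's-complement sum = 0xC4C7.
Checksum = ~0xC4C7 & 0xFFFF = 0x3B38.

3B38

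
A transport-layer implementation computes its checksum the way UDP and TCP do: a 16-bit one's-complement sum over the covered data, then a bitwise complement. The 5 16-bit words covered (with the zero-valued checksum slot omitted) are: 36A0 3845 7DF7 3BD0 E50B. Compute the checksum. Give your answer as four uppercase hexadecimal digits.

One's-complement addition (fold any carry out of bit 15 back into bit 0):
  0x36A0 + 0x3845 = 0x06EE5
  0x6EE5 + 0x7DF7 = 0x0ECDC
  0xECDC + 0x3BD0 = 0x128AC → wrap carry → 0x28AD
  0x28AD + 0xE50B = 0x10DB8 → wrap carry → 0x0DB9
One's-complement sum = 0x0DB9.
Checksum = ~0x0DB9 & 0xFFFF = 0xF246.

F246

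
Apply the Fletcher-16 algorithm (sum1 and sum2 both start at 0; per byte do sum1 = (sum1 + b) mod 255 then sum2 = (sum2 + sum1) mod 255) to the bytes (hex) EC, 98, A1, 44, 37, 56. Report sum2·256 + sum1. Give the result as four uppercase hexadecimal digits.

Running sums (mod 255):
  after byte 0 (EC): sum1=236, sum2=236
  after byte 1 (98): sum1=133, sum2=114
  after byte 2 (A1): sum1=39, sum2=153
  after byte 3 (44): sum1=107, sum2=5
  after byte 4 (37): sum1=162, sum2=167
  after byte 5 (56): sum1=248, sum2=160
Checksum = sum2·256 + sum1 = 160·256 + 248 = 41208 = 0xA0F8.

A0F8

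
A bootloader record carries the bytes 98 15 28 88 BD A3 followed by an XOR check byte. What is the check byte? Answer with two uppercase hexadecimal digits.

33

XOR the bytes together:
  start with 0x98
  0x98 ⊕ 0x15 = 0x8D
  0x8D ⊕ 0x28 = 0xA5
  0xA5 ⊕ 0x88 = 0x2D
  0x2D ⊕ 0xBD = 0x90
  0x90 ⊕ 0xA3 = 0x33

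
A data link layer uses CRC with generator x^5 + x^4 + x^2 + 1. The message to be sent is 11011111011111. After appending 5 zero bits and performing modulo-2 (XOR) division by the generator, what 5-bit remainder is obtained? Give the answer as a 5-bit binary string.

00110

Append 5 zeros: 1101111101111100000. Divide by 110101 (XOR where the leading bit is 1):
  pos 0: 110111 XOR 110101 = 000010
  pos 4: 101101 XOR 110101 = 011000
  pos 5: 110001 XOR 110101 = 000100
  pos 8: 100111 XOR 110101 = 010010
  pos 9: 100100 XOR 110101 = 010001
  pos 10: 100010 XOR 110101 = 010111
  pos 11: 101110 XOR 110101 = 011011
  pos 12: 110110 XOR 110101 = 000011
Remainder (last 5 bits) = 00110. This is the CRC / FCS.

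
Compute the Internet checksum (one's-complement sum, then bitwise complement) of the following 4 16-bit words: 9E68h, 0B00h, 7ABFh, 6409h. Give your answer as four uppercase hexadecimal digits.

77CE

One's-complement addition (fold any carry out of bit 15 back into bit 0):
  0x9E68 + 0x0B00 = 0x0A968
  0xA968 + 0x7ABF = 0x12427 → wrap carry → 0x2428
  0x2428 + 0x6409 = 0x08831
One's-complement sum = 0x8831.
Checksum = ~0x8831 & 0xFFFF = 0x77CE.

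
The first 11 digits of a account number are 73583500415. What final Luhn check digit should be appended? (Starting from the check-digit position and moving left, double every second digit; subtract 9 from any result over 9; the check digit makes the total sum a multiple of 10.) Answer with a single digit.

2

Partial digits right→left: 5 1 4 0 0 5 3 8 5 3 7
Double every second digit counting from the check-digit position (so the 1st, 3rd, 5th, ... of the partial from the right).
  doubled (with −9 where >9): 1 8 0 6 1 5 → sum 21
  kept as-is: 1 0 5 8 3 → sum 17
Total = 21 + 17 = 38.
Check digit = (10 − (38 mod 10)) mod 10 = 2.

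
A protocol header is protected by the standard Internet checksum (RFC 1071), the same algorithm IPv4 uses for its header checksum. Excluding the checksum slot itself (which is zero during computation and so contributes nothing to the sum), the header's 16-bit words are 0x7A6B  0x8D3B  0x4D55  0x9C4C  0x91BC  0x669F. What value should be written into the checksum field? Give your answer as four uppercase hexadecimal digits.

One's-complement addition (fold any carry out of bit 15 back into bit 0):
  0x7A6B + 0x8D3B = 0x107A6 → wrap carry → 0x07A7
  0x07A7 + 0x4D55 = 0x054FC
  0x54FC + 0x9C4C = 0x0F148
  0xF148 + 0x91BC = 0x18304 → wrap carry → 0x8305
  0x8305 + 0x669F = 0x0E9A4
One's-complement sum = 0xE9A4.
Checksum = ~0xE9A4 & 0xFFFF = 0x165B.

165B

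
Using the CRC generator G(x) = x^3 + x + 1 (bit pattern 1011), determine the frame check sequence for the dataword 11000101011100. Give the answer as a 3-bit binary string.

Append 3 zeros: 11000101011100000. Divide by 1011 (XOR where the leading bit is 1):
  pos 0: 1100 XOR 1011 = 0111
  pos 1: 1110 XOR 1011 = 0101
  pos 2: 1011 XOR 1011 = 0000
  pos 7: 1011 XOR 1011 = 0000
  pos 11: 1000 XOR 1011 = 0011
  pos 13: 1100 XOR 1011 = 0111
Remainder (last 3 bits) = 111. This is the CRC / FCS.

111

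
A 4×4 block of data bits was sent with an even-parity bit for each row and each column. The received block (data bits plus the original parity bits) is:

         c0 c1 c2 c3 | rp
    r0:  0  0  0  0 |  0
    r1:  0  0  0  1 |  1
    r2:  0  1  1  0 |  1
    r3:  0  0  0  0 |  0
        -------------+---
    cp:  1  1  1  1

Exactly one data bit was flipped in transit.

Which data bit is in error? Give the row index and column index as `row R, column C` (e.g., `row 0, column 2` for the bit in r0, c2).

row 2, column 0

Recompute each row's even parity and compare to rp:
  r0: data parity 0, sent rp 0 → ok
  r1: data parity 1, sent rp 1 → ok
  r2: data parity 0, sent rp 1 → mismatch
  r3: data parity 0, sent rp 0 → ok
Recompute each column's even parity and compare to cp:
  c0: data parity 0, sent cp 1 → mismatch
  c1: data parity 1, sent cp 1 → ok
  c2: data parity 1, sent cp 1 → ok
  c3: data parity 1, sent cp 1 → ok
Exactly one row (r2) and one column (c0) fail → the flipped bit is at their intersection.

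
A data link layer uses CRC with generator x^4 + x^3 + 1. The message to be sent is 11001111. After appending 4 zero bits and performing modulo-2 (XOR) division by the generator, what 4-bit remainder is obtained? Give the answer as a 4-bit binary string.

Append 4 zeros: 110011110000. Divide by 11001 (XOR where the leading bit is 1):
  pos 0: 11001 XOR 11001 = 00000
  pos 5: 11100 XOR 11001 = 00101
  pos 7: 10100 XOR 11001 = 01101
Remainder (last 4 bits) = 1101. This is the CRC / FCS.

1101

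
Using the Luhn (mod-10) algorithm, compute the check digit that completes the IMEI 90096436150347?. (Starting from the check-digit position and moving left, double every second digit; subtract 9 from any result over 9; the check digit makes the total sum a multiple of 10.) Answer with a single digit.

Partial digits right→left: 7 4 3 0 5 1 6 3 4 6 9 0 0 9
Double every second digit counting from the check-digit position (so the 1st, 3rd, 5th, ... of the partial from the right).
  doubled (with −9 where >9): 5 6 1 3 8 9 0 → sum 32
  kept as-is: 4 0 1 3 6 0 9 → sum 23
Total = 32 + 23 = 55.
Check digit = (10 − (55 mod 10)) mod 10 = 5.

5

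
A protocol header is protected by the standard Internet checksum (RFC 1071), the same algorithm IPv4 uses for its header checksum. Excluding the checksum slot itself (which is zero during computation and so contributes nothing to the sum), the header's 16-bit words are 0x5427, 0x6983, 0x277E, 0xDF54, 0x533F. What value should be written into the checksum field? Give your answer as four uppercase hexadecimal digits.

One's-complement addition (fold any carry out of bit 15 back into bit 0):
  0x5427 + 0x6983 = 0x0BDAA
  0xBDAA + 0x277E = 0x0E528
  0xE528 + 0xDF54 = 0x1C47C → wrap carry → 0xC47D
  0xC47D + 0x533F = 0x117BC → wrap carry → 0x17BD
One's-complement sum = 0x17BD.
Checksum = ~0x17BD & 0xFFFF = 0xE842.

E842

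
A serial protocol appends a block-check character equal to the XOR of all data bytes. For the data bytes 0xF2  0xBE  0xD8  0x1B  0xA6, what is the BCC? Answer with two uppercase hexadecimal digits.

29

XOR the bytes together:
  start with 0xF2
  0xF2 ⊕ 0xBE = 0x4C
  0x4C ⊕ 0xD8 = 0x94
  0x94 ⊕ 0x1B = 0x8F
  0x8F ⊕ 0xA6 = 0x29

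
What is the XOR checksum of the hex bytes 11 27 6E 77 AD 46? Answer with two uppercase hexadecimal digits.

C4

XOR the bytes together:
  start with 0x11
  0x11 ⊕ 0x27 = 0x36
  0x36 ⊕ 0x6E = 0x58
  0x58 ⊕ 0x77 = 0x2F
  0x2F ⊕ 0xAD = 0x82
  0x82 ⊕ 0x46 = 0xC4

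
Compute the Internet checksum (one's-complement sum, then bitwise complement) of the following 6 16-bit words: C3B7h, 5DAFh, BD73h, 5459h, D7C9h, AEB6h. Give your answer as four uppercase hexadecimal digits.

One's-complement addition (fold any carry out of bit 15 back into bit 0):
  0xC3B7 + 0x5DAF = 0x12166 → wrap carry → 0x2167
  0x2167 + 0xBD73 = 0x0DEDA
  0xDEDA + 0x5459 = 0x13333 → wrap carry → 0x3334
  0x3334 + 0xD7C9 = 0x10AFD → wrap carry → 0x0AFE
  0x0AFE + 0xAEB6 = 0x0B9B4
One's-complement sum = 0xB9B4.
Checksum = ~0xB9B4 & 0xFFFF = 0x464B.

464B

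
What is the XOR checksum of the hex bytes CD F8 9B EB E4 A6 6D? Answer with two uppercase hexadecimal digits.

6A

XOR the bytes together:
  start with 0xCD
  0xCD ⊕ 0xF8 = 0x35
  0x35 ⊕ 0x9B = 0xAE
  0xAE ⊕ 0xEB = 0x45
  0x45 ⊕ 0xE4 = 0xA1
  0xA1 ⊕ 0xA6 = 0x07
  0x07 ⊕ 0x6D = 0x6A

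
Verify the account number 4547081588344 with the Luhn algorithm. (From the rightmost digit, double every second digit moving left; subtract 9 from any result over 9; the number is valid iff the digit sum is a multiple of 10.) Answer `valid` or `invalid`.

From the right, keep odd positions and double even positions (subtract 9 from any doubled value over 9):
  doubled (positions 2,4,...): 8 7 1 7 5 1 → sum 29
  kept (positions 1,3,...): 4 3 8 1 0 4 4 → sum 24
Total = 53.
53 mod 10 = 3, so the number is invalid.

invalid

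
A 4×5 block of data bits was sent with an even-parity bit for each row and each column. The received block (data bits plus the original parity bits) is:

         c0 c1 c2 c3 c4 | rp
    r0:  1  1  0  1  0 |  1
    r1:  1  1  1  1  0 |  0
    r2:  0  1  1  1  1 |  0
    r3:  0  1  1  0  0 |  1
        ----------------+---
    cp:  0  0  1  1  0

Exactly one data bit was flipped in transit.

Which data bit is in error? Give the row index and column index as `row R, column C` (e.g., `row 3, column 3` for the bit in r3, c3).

Recompute each row's even parity and compare to rp:
  r0: data parity 1, sent rp 1 → ok
  r1: data parity 0, sent rp 0 → ok
  r2: data parity 0, sent rp 0 → ok
  r3: data parity 0, sent rp 1 → mismatch
Recompute each column's even parity and compare to cp:
  c0: data parity 0, sent cp 0 → ok
  c1: data parity 0, sent cp 0 → ok
  c2: data parity 1, sent cp 1 → ok
  c3: data parity 1, sent cp 1 → ok
  c4: data parity 1, sent cp 0 → mismatch
Exactly one row (r3) and one column (c4) fail → the flipped bit is at their intersection.

row 3, column 4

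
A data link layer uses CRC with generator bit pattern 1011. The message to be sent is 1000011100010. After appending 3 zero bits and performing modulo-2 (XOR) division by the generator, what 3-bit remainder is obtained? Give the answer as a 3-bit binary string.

001

Append 3 zeros: 1000011100010000. Divide by 1011 (XOR where the leading bit is 1):
  pos 0: 1000 XOR 1011 = 0011
  pos 2: 1101 XOR 1011 = 0110
  pos 3: 1101 XOR 1011 = 0110
  pos 4: 1101 XOR 1011 = 0110
  pos 5: 1100 XOR 1011 = 0111
  pos 6: 1110 XOR 1011 = 0101
  pos 7: 1010 XOR 1011 = 0001
  pos 10: 1100 XOR 1011 = 0111
  pos 11: 1110 XOR 1011 = 0101
  pos 12: 1010 XOR 1011 = 0001
Remainder (last 3 bits) = 001. This is the CRC / FCS.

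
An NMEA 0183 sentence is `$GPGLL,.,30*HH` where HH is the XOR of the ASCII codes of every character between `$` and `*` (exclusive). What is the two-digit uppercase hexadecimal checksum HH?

XOR the ASCII codes of the payload characters:
  'G' = 0x47 → acc = 0x47
  'P' = 0x50 → acc = 0x17
  'G' = 0x47 → acc = 0x50
  'L' = 0x4C → acc = 0x1C
  'L' = 0x4C → acc = 0x50
  ',' = 0x2C → acc = 0x7C
  '.' = 0x2E → acc = 0x52
  ',' = 0x2C → acc = 0x7E
  '3' = 0x33 → acc = 0x4D
  '0' = 0x30 → acc = 0x7D
Checksum = 0x7D.

7D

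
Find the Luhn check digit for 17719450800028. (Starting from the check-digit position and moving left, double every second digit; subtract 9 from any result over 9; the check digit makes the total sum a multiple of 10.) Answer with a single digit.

Partial digits right→left: 8 2 0 0 0 8 0 5 4 9 1 7 7 1
Double every second digit counting from the check-digit position (so the 1st, 3rd, 5th, ... of the partial from the right).
  doubled (with −9 where >9): 7 0 0 0 8 2 5 → sum 22
  kept as-is: 2 0 8 5 9 7 1 → sum 32
Total = 22 + 32 = 54.
Check digit = (10 − (54 mod 10)) mod 10 = 6.

6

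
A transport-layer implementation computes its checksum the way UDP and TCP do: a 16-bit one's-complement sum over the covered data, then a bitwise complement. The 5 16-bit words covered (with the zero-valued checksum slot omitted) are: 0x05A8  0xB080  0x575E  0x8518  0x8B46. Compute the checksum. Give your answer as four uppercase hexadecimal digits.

One's-complement addition (fold any carry out of bit 15 back into bit 0):
  0x05A8 + 0xB080 = 0x0B628
  0xB628 + 0x575E = 0x10D86 → wrap carry → 0x0D87
  0x0D87 + 0x8518 = 0x0929F
  0x929F + 0x8B46 = 0x11DE5 → wrap carry → 0x1DE6
One's-complement sum = 0x1DE6.
Checksum = ~0x1DE6 & 0xFFFF = 0xE219.

E219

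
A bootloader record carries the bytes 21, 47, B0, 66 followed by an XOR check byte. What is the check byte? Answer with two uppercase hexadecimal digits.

B0

XOR the bytes together:
  start with 0x21
  0x21 ⊕ 0x47 = 0x66
  0x66 ⊕ 0xB0 = 0xD6
  0xD6 ⊕ 0x66 = 0xB0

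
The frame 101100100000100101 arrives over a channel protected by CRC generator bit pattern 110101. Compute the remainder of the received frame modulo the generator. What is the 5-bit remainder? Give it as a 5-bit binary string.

00001

Modulo-2 division of 101100100000100101 by 110101:
  pos 0: 101100 XOR 110101 = 011001
  pos 1: 110011 XOR 110101 = 000110
  pos 4: 110000 XOR 110101 = 000101
  pos 7: 101001 XOR 110101 = 011100
  pos 8: 111000 XOR 110101 = 001101
  pos 10: 110101 XOR 110101 = 000000
Remainder = 00001 (nonzero — an error is detected).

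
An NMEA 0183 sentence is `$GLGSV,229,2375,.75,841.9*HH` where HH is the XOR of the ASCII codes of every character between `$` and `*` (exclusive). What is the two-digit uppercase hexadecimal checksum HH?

75

XOR the ASCII codes of the payload characters:
  'G' = 0x47 → acc = 0x47
  'L' = 0x4C → acc = 0x0B
  'G' = 0x47 → acc = 0x4C
  'S' = 0x53 → acc = 0x1F
  'V' = 0x56 → acc = 0x49
  ',' = 0x2C → acc = 0x65
  '2' = 0x32 → acc = 0x57
  '2' = 0x32 → acc = 0x65
  '9' = 0x39 → acc = 0x5C
  ',' = 0x2C → acc = 0x70
  '2' = 0x32 → acc = 0x42
  '3' = 0x33 → acc = 0x71
  '7' = 0x37 → acc = 0x46
  '5' = 0x35 → acc = 0x73
  ',' = 0x2C → acc = 0x5F
  '.' = 0x2E → acc = 0x71
  '7' = 0x37 → acc = 0x46
  '5' = 0x35 → acc = 0x73
  ',' = 0x2C → acc = 0x5F
  '8' = 0x38 → acc = 0x67
  '4' = 0x34 → acc = 0x53
  '1' = 0x31 → acc = 0x62
  '.' = 0x2E → acc = 0x4C
  '9' = 0x39 → acc = 0x75
Checksum = 0x75.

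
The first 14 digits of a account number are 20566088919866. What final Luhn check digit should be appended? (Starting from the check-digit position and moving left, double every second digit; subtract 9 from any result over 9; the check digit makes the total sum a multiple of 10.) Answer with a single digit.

Partial digits right→left: 6 6 8 9 1 9 8 8 0 6 6 5 0 2
Double every second digit counting from the check-digit position (so the 1st, 3rd, 5th, ... of the partial from the right).
  doubled (with −9 where >9): 3 7 2 7 0 3 0 → sum 22
  kept as-is: 6 9 9 8 6 5 2 → sum 45
Total = 22 + 45 = 67.
Check digit = (10 − (67 mod 10)) mod 10 = 3.

3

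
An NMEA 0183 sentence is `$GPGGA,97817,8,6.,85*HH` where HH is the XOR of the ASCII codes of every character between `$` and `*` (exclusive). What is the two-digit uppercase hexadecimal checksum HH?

4B

XOR the ASCII codes of the payload characters:
  'G' = 0x47 → acc = 0x47
  'P' = 0x50 → acc = 0x17
  'G' = 0x47 → acc = 0x50
  'G' = 0x47 → acc = 0x17
  'A' = 0x41 → acc = 0x56
  ',' = 0x2C → acc = 0x7A
  '9' = 0x39 → acc = 0x43
  '7' = 0x37 → acc = 0x74
  '8' = 0x38 → acc = 0x4C
  '1' = 0x31 → acc = 0x7D
  '7' = 0x37 → acc = 0x4A
  ',' = 0x2C → acc = 0x66
  '8' = 0x38 → acc = 0x5E
  ',' = 0x2C → acc = 0x72
  '6' = 0x36 → acc = 0x44
  '.' = 0x2E → acc = 0x6A
  ',' = 0x2C → acc = 0x46
  '8' = 0x38 → acc = 0x7E
  '5' = 0x35 → acc = 0x4B
Checksum = 0x4B.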